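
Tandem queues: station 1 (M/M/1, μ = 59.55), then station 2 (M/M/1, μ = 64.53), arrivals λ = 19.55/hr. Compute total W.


Each node sees arrival rate λ = 19.55/hr (tandem ⇒ throughput preserved).
W₁ = 1/(μ₁−λ) = 1/(59.55−19.55) = 0.02500 hr
W₂ = 1/(μ₂−λ) = 1/(64.53−19.55) = 0.02223 hr
W_total = W₁ + W₂ = 0.02500 + 0.02223 = 0.04723 hr

Final: 0.04723 hr


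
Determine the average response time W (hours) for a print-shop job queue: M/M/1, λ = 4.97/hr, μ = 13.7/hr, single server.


W = 1/(μ−λ) = 1/(13.7 − 4.97) = 1/8.73 = 0.1145 hr

Final: 0.1145 hr


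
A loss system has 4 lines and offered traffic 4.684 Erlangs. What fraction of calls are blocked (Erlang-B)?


B(c,a) = (a^c/c!) / Σ_{k=0}^{c} a^k/k!
a^4/4! = 20.056553
Σ terms (k=0..4): 1.00000 + 4.68400 + 10.96993 + 17.12771 + 20.05655 = 53.838196
B = 20.056553/53.838196 = 0.372534

Final: 0.372534


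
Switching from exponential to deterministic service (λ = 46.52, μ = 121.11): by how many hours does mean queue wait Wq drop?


ρ = 46.52/121.11 = 0.3841
Wq(M/M/1) = ρ/(μ−λ) = 0.3841/74.59 = 0.005150 hr
Wq(M/D/1) = ρ/(2(μ−λ)) = 0.002575 hr
Savings = 0.005150 − 0.002575 = 0.002575 hr

Final: 0.002575 hr


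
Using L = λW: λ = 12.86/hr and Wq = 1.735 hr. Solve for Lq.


Lq = λWq = 12.86·1.735 = 22.3121

Final: 22.3121


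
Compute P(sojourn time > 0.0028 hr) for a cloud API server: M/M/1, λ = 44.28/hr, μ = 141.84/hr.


W ~ Exponential(μ−λ) for M/M/1.
μ − λ = 141.84 − 44.28 = 97.5600
P(W > t) = e^{−(μ−λ)t} = e^{−0.2732} = 0.760965

Final: 0.760965


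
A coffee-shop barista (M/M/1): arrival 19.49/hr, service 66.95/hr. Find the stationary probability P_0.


ρ = 19.49/66.95 = 0.2911
P_n = (1−ρ)·ρ^n = (1 − 0.2911)·0.2911^0 = 0.7089·1.000000 = 0.708887

Final: 0.708887


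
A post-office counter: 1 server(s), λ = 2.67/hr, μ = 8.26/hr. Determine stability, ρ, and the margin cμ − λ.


Total capacity cμ = 1·8.26 = 8.26/hr
ρ = λ/(cμ) = 2.67/8.26 = 0.3232
Stable ⇔ ρ < 1: YES
Spare capacity = cμ − λ = 8.26 − 2.67 = 5.59/hr

Final: ρ = 0.3232; stable; margin = 5.59/hr


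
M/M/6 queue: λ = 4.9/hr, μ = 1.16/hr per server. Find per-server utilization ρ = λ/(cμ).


ρ = λ/(cμ) = 4.9/(6·1.16) = 4.9/6.96 = 0.7040

Final: 0.7040


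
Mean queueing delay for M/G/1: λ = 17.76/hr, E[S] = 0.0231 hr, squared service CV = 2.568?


ρ = λ·E[S] = 17.76·0.0231 = 0.4103
E[S²] = E[S]²(1+C_s²) = 0.0231²·(1+2.568) = 0.001904
Wq = λ·E[S²]/(2(1−ρ)) = 17.76·0.001904/(2·0.5897) = 0.02867 hr

Final: 0.02867 hr


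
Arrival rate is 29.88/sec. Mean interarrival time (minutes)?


Mean interarrival time = 1/λ = 1/29.88 second = 0.03347 second
In minutes: 0.03347 × 0.0166667 = 0.0005578 min

Final: 0.0005578 min


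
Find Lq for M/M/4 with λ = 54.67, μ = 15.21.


a = λ/μ = 3.5943; ρ = a/4 = 0.8986
P₀ = 0.011446
Lq = P₀·a^c·ρ / (c!·(1−ρ)²) = 0.011446·166.90888·0.8986/(24·0.01028)
= 6.95467

Final: 6.95467


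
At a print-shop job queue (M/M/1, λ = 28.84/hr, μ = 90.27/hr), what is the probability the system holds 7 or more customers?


ρ = 28.84/90.27 = 0.3195
P(N ≥ n) = ρ^n = 0.3195^7 = 0.0003398

Final: 0.0003398


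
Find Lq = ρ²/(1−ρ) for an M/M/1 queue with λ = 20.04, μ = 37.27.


ρ = 20.04/37.27 = 0.5377
Lq = ρ²/(1−ρ) = 0.2891/0.4623 = 0.6254

Final: 0.6254


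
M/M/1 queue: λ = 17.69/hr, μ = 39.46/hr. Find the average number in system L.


ρ = λ/μ = 17.69/39.46 = 0.4483
L = ρ/(1−ρ) = 0.4483/(1 − 0.4483) = 0.4483/0.5517 = 0.8126

Final: 0.8126


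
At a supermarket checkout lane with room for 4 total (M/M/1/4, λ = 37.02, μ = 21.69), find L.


ρ = 37.02/21.69 = 1.7068
L = ρ[1 − (K+1)ρ^K + Kρ^(K+1)] / [(1−ρ)(1−ρ^(K+1))]
Numerator: 1.7068·(1 − 5·8.486086 + 4·14.483860) = 28.170372
Denominator: (-0.7068)·(-13.483860) = 9.530086
L = 28.170372/9.530086 = 2.9559

Final: 2.9559


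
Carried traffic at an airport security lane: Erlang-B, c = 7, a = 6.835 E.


B(7,6.835) = 0.238589 (Erlang-B)
Carried load = a(1 − B) = 6.835·(1 − 0.238589) = 6.835·0.761411 = 5.2042 E

Final: 5.2042 Erlangs


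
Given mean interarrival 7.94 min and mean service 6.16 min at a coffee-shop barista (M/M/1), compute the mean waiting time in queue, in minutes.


λ = 60/7.94 = 7.5567 /hr
μ = 60/6.16 = 9.7403 /hr
ρ = λ/μ = 7.5567/9.7403 = 0.7758
Wq = ρ/(μ−λ) = 0.7758/(9.7403−7.5567) = 0.35530 hr
In minutes: 0.35530·60 = 21.318 min

Final: 21.318 min


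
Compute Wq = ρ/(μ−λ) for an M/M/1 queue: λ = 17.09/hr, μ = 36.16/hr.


ρ = 17.09/36.16 = 0.4726
Wq = ρ/(μ−λ) = 0.4726/(36.16 − 17.09) = 0.4726/19.07 = 0.02478 hr

Final: 0.02478 hr


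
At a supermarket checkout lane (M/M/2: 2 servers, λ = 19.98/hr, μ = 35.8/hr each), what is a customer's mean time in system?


a = 0.5581; ρ = 0.2791; P₀ = 0.563660
Lq = P₀·a^c·ρ/(c!(1−ρ)²) = 0.04713
Wq = Lq/λ = 0.04713/19.98 = 0.002359 hr
W = Wq + 1/μ = 0.002359 + 0.02793 = 0.03029 hr

Final: 0.03029 hr


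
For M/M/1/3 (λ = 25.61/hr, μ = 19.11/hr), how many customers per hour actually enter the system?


ρ = 1.3401; P_K = (1−ρ)ρ^3/(1−ρ^4) = 0.367853
λ_eff = λ(1 − P_K) = 25.61·(1 − 0.367853) = 25.61·0.632147 = 16.1893 /hr

Final: 16.1893 /hr


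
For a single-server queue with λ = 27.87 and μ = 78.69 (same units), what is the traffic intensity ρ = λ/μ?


ρ = λ/μ = 27.87/78.69 = 0.3542

Final: 0.3542


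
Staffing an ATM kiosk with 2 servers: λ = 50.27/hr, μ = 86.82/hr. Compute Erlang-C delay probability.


a = λ/μ = 0.5790; ρ = a/2 = 0.2895
P₀ = 0.550980 (from M/M/c formula)
C(c,a) = [a^c/(c!(1−ρ))]·P₀ = [0.33526/(2·0.7105)]·0.550980
= 0.23593·0.550980 = 0.129994

Final: 0.129994


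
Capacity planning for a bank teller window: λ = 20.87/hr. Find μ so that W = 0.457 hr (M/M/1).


W = 1/(μ−λ) ⇒ μ − λ = 1/W = 1/0.457 = 2.1882
μ = λ + 1/W = 20.87 + 2.1882 = 23.0582 per hr

Final: 23.0582 /hr


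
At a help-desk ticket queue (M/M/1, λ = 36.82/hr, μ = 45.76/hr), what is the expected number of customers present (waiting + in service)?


ρ = λ/μ = 36.82/45.76 = 0.8046
L = ρ/(1−ρ) = 0.8046/(1 − 0.8046) = 0.8046/0.1954 = 4.1186

Final: 4.1186


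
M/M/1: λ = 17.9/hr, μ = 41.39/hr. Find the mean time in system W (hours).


W = 1/(μ−λ) = 1/(41.39 − 17.9) = 1/23.49 = 0.04257 hr

Final: 0.04257 hr


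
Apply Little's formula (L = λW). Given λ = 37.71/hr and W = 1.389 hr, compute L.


L = λW = 37.71·1.389 = 52.3792

Final: 52.3792


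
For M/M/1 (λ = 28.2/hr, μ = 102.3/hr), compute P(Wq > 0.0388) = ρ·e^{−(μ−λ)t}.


ρ = 28.2/102.3 = 0.2757
P(Wq > t) = ρ·e^{−(μ−λ)t} = 0.2757·e^{−2.8751}
= 0.2757·0.056412 = 0.015550

Final: 0.015550


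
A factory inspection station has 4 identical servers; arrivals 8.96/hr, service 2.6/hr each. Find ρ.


ρ = λ/(cμ) = 8.96/(4·2.6) = 8.96/10.40 = 0.8615

Final: 0.8615


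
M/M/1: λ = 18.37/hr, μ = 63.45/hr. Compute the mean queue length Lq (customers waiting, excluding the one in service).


ρ = 18.37/63.45 = 0.2895
Lq = ρ²/(1−ρ) = 0.08382/0.7105 = 0.1180

Final: 0.1180


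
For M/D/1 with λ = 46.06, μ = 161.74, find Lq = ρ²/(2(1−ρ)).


ρ = 46.06/161.74 = 0.2848
M/D/1: Lq = ρ²/(2(1−ρ)) = 0.08110/(2·0.7152) = 0.05669

Final: 0.05669


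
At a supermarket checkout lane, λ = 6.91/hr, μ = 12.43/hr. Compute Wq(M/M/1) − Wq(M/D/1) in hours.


ρ = 6.91/12.43 = 0.5559
Wq(M/M/1) = ρ/(μ−λ) = 0.5559/5.52 = 0.10071 hr
Wq(M/D/1) = ρ/(2(μ−λ)) = 0.05035 hr
Savings = 0.10071 − 0.05035 = 0.05035 hr

Final: 0.05035 hr


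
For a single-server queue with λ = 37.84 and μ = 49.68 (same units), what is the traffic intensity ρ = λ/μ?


ρ = λ/μ = 37.84/49.68 = 0.7617

Final: 0.7617


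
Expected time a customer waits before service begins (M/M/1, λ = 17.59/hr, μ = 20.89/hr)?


ρ = 17.59/20.89 = 0.8420
Wq = ρ/(μ−λ) = 0.8420/(20.89 − 17.59) = 0.8420/3.30 = 0.2552 hr

Final: 0.2552 hr


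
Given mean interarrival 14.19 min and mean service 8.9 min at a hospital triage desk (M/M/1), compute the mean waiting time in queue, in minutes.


λ = 60/14.19 = 4.2283 /hr
μ = 60/8.9 = 6.7416 /hr
ρ = λ/μ = 4.2283/6.7416 = 0.6272
Wq = ρ/(μ−λ) = 0.6272/(6.7416−4.2283) = 0.24956 hr
In minutes: 0.24956·60 = 14.974 min

Final: 14.974 min


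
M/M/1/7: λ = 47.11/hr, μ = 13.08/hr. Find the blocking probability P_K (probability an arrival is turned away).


ρ = λ/μ = 47.11/13.08 = 3.6017
P_K = (1−ρ)ρ^K/(1−ρ^(K+1)) = (-2.6017·7862.081143)/(1 − 28316.715797)
= -20454.634654/-28315.715797 = 0.722377

Final: 0.722377


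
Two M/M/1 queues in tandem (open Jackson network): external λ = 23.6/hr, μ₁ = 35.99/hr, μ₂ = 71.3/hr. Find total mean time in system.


Each node sees arrival rate λ = 23.6/hr (tandem ⇒ throughput preserved).
W₁ = 1/(μ₁−λ) = 1/(35.99−23.6) = 0.08071 hr
W₂ = 1/(μ₂−λ) = 1/(71.3−23.6) = 0.02096 hr
W_total = W₁ + W₂ = 0.08071 + 0.02096 = 0.10167 hr

Final: 0.10167 hr


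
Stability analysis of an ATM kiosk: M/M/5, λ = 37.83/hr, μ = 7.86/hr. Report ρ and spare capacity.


Total capacity cμ = 5·7.86 = 39.30/hr
ρ = λ/(cμ) = 37.83/39.30 = 0.9626
Stable ⇔ ρ < 1: YES
Spare capacity = cμ − λ = 39.30 − 37.83 = 1.47/hr

Final: ρ = 0.9626; stable; margin = 1.47/hr


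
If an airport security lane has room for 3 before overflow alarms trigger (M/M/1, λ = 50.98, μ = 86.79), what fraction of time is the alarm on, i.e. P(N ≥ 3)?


ρ = 50.98/86.79 = 0.5874
P(N ≥ n) = ρ^n = 0.5874^3 = 0.202670

Final: 0.202670


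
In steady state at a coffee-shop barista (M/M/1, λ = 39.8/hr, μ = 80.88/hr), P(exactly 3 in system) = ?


ρ = 39.8/80.88 = 0.4921
P_n = (1−ρ)·ρ^n = (1 − 0.4921)·0.4921^3 = 0.5079·0.119159 = 0.060522

Final: 0.060522


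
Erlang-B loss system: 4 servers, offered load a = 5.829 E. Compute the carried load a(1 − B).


B(4,5.829) = 0.458427 (Erlang-B)
Carried load = a(1 − B) = 5.829·(1 − 0.458427) = 5.829·0.541573 = 3.1568 E

Final: 3.1568 Erlangs


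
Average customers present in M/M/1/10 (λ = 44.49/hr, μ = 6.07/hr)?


ρ = 44.49/6.07 = 7.3295
L = ρ[1 − (K+1)ρ^K + Kρ^(K+1)] / [(1−ρ)(1−ρ^(K+1))]
Numerator: 7.3295·(1 − 11·447442411.255211 + 10·3279524361.901867) = 204297618947.354706
Denominator: (-6.3295)·(-3279524360.901867) = 20757714323.863220
L = 204297618947.354706/20757714323.863220 = 9.8420

Final: 9.8420


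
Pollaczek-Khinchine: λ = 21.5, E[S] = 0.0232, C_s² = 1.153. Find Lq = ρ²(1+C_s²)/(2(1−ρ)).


ρ = λ·E[S] = 21.5·0.0232 = 0.4988
Lq = ρ²(1+C_s²)/(2(1−ρ)) = 0.2488·(1+1.153)/(2·0.5012)
= 0.2488·2.1530/1.0024 = 0.53439

Final: 0.53439


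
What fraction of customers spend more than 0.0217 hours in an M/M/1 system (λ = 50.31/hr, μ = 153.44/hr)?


W ~ Exponential(μ−λ) for M/M/1.
μ − λ = 153.44 − 50.31 = 103.1300
P(W > t) = e^{−(μ−λ)t} = e^{−2.2379} = 0.106680

Final: 0.106680


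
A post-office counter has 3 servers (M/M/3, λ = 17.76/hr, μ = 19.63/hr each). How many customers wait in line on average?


a = λ/μ = 0.9047; ρ = a/3 = 0.3016
P₀ = 0.401487
Lq = P₀·a^c·ρ / (c!·(1−ρ)²) = 0.401487·0.74057·0.3016/(6·0.48779)
= 0.03064

Final: 0.03064


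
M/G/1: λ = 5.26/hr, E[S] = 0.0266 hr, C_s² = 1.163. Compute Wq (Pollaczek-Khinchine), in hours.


ρ = λ·E[S] = 5.26·0.0266 = 0.1399
E[S²] = E[S]²(1+C_s²) = 0.0266²·(1+1.163) = 0.001530
Wq = λ·E[S²]/(2(1−ρ)) = 5.26·0.001530/(2·0.8601) = 0.004680 hr

Final: 0.004680 hr


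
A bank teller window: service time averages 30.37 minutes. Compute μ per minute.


μ = 1/(service time) in consistent units.
1 minute = 1 min, so μ = 1/30.37 = 0.03293 per minute

Final: 0.03293 /min


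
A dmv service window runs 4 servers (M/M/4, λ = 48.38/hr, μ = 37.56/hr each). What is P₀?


a = λ/μ = 48.38/37.56 = 1.2881; ρ = a/c = 0.3220
Σ_{k=0}^{3} a^k/k! (terms k=0..3) = 1.00000 + 1.28807 + 0.82957 + 0.35618 = 3.47382
Tail: a^4/(4!(1−ρ)) = 2.75271/(24·0.6780) = 0.16917
P₀ = 1/(3.47382 + 0.16917) = 1/3.64299 = 0.274500

Final: 0.274500


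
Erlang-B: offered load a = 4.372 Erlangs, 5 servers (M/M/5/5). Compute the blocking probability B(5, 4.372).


B(c,a) = (a^c/c!) / Σ_{k=0}^{c} a^k/k!
a^5/5! = 13.311271
Σ terms (k=0..5): 1.00000 + 4.37200 + 9.55719 + 13.92801 + 15.22332 + 13.31127 = 57.391797
B = 13.311271/57.391797 = 0.231937

Final: 0.231937


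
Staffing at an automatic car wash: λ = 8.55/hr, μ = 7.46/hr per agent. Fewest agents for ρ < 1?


Stability requires cμ > λ ⇔ c > λ/μ.
λ/μ = 8.55/7.46 = 1.1461
Minimum integer c = ⌊1.1461⌋ + 1 = 2
Check: 2·7.46 = 14.92 > 8.55, while 1·7.46 = 7.46 ≤ 8.55

Final: 2 servers


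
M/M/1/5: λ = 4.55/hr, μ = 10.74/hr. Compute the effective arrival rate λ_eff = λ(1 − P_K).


ρ = 0.4236; P_K = (1−ρ)ρ^5/(1−ρ^6) = 0.007911
λ_eff = λ(1 − P_K) = 4.55·(1 − 0.007911) = 4.55·0.992089 = 4.5140 /hr

Final: 4.5140 /hr


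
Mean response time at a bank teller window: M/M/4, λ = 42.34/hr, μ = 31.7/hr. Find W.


a = 1.3356; ρ = 0.3339; P₀ = 0.261518
Lq = P₀·a^c·ρ/(c!(1−ρ)²) = 0.02610
Wq = Lq/λ = 0.02610/42.34 = 0.0006164 hr
W = Wq + 1/μ = 0.0006164 + 0.03155 = 0.03216 hr

Final: 0.03216 hr


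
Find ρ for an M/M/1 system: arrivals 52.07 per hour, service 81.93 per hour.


ρ = λ/μ = 52.07/81.93 = 0.6355

Final: 0.6355


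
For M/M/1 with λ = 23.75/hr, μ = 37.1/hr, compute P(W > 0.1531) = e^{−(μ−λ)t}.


W ~ Exponential(μ−λ) for M/M/1.
μ − λ = 37.1 − 23.75 = 13.3500
P(W > t) = e^{−(μ−λ)t} = e^{−2.0439} = 0.129525

Final: 0.129525


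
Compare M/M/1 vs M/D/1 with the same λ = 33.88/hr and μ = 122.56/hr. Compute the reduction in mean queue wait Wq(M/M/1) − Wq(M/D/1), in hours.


ρ = 33.88/122.56 = 0.2764
Wq(M/M/1) = ρ/(μ−λ) = 0.2764/88.68 = 0.003117 hr
Wq(M/D/1) = ρ/(2(μ−λ)) = 0.001559 hr
Savings = 0.003117 − 0.001559 = 0.001559 hr

Final: 0.001559 hr


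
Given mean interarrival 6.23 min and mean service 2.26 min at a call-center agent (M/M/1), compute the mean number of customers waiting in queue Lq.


λ = 60/6.23 = 9.6308 /hr
μ = 60/2.26 = 26.5487 /hr
ρ = λ/μ = 9.6308/26.5487 = 0.3628
Lq = ρ²/(1−ρ) = 0.1316/0.6372 = 0.2065

Final: 0.2065


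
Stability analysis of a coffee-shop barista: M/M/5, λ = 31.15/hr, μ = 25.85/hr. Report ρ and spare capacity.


Total capacity cμ = 5·25.85 = 129.25/hr
ρ = λ/(cμ) = 31.15/129.25 = 0.2410
Stable ⇔ ρ < 1: YES
Spare capacity = cμ − λ = 129.25 − 31.15 = 98.10/hr

Final: ρ = 0.2410; stable; margin = 98.10/hr


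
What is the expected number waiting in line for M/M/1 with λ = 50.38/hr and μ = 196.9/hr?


ρ = 50.38/196.9 = 0.2559
Lq = ρ²/(1−ρ) = 0.06547/0.7441 = 0.08798

Final: 0.08798


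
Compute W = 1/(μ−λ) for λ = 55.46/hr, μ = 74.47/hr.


W = 1/(μ−λ) = 1/(74.47 − 55.46) = 1/19.01 = 0.05260 hr

Final: 0.05260 hr


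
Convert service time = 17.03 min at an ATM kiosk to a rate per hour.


μ = 1/(service time) in consistent units.
1 hour = 60 min, so μ = 60/17.03 = 3.5232 per hour

Final: 3.5232 /hr


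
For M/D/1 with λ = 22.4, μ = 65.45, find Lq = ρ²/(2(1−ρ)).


ρ = 22.4/65.45 = 0.3422
M/D/1: Lq = ρ²/(2(1−ρ)) = 0.1171/(2·0.6578) = 0.08904

Final: 0.08904


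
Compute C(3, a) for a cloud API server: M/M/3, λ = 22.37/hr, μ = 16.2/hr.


a = λ/μ = 1.3809; ρ = a/3 = 0.4603
P₀ = 0.241118 (from M/M/c formula)
C(c,a) = [a^c/(c!(1−ρ))]·P₀ = [2.63301/(6·0.5397)]·0.241118
= 0.81309·0.241118 = 0.196051

Final: 0.196051


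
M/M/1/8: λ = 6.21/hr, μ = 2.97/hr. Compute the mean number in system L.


ρ = 6.21/2.97 = 2.0909
L = ρ[1 − (K+1)ρ^K + Kρ^(K+1)] / [(1−ρ)(1−ρ^(K+1))]
Numerator: 2.0909·(1 − 9·365.326526 + 8·763.864554) = 5904.680645
Denominator: (-1.0909)·(-762.864554) = 832.215877
L = 5904.680645/832.215877 = 7.0951

Final: 7.0951


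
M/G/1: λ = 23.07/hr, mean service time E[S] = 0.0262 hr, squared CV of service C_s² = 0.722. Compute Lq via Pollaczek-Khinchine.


ρ = λ·E[S] = 23.07·0.0262 = 0.6044
Lq = ρ²(1+C_s²)/(2(1−ρ)) = 0.3653·(1+0.722)/(2·0.3956)
= 0.3653·1.7220/0.7911 = 0.79521

Final: 0.79521


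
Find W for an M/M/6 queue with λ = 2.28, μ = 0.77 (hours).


a = 2.9610; ρ = 0.4935; P₀ = 0.050968
Lq = P₀·a^c·ρ/(c!(1−ρ)²) = 0.09179
Wq = Lq/λ = 0.09179/2.28 = 0.04026 hr
W = Wq + 1/μ = 0.04026 + 1.29870 = 1.33896 hr

Final: 1.33896 hr


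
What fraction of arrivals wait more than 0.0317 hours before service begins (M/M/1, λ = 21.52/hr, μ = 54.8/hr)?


ρ = 21.52/54.8 = 0.3927
P(Wq > t) = ρ·e^{−(μ−λ)t} = 0.3927·e^{−1.0550}
= 0.3927·0.348201 = 0.136739

Final: 0.136739


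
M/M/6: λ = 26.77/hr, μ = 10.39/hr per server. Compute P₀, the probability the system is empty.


a = λ/μ = 26.77/10.39 = 2.5765; ρ = a/c = 0.4294
Σ_{k=0}^{5} a^k/k! (terms k=0..5) = 1.00000 + 2.57652 + 3.31922 + 2.85067 + 1.83620 + 0.94620 = 12.52880
Tail: a^6/(6!(1−ρ)) = 292.54787/(720·0.5706) = 0.71211
P₀ = 1/(12.52880 + 0.71211) = 1/13.24092 = 0.075523

Final: 0.075523


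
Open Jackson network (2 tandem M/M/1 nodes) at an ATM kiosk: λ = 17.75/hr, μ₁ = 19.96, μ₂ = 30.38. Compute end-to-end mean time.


Each node sees arrival rate λ = 17.75/hr (tandem ⇒ throughput preserved).
W₁ = 1/(μ₁−λ) = 1/(19.96−17.75) = 0.45249 hr
W₂ = 1/(μ₂−λ) = 1/(30.38−17.75) = 0.07918 hr
W_total = W₁ + W₂ = 0.45249 + 0.07918 = 0.53167 hr

Final: 0.53167 hr


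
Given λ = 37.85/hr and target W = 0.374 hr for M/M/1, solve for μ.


W = 1/(μ−λ) ⇒ μ − λ = 1/W = 1/0.374 = 2.6738
μ = λ + 1/W = 37.85 + 2.6738 = 40.5238 per hr

Final: 40.5238 /hr


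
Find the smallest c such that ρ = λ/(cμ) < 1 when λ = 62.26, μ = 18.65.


Stability requires cμ > λ ⇔ c > λ/μ.
λ/μ = 62.26/18.65 = 3.3383
Minimum integer c = ⌊3.3383⌋ + 1 = 4
Check: 4·18.65 = 74.60 > 62.26, while 3·18.65 = 55.95 ≤ 62.26

Final: 4 servers


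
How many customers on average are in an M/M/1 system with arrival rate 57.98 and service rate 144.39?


ρ = λ/μ = 57.98/144.39 = 0.4016
L = ρ/(1−ρ) = 0.4016/(1 − 0.4016) = 0.4016/0.5984 = 0.6710

Final: 0.6710


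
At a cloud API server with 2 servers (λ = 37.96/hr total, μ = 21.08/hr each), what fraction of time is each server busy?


ρ = λ/(cμ) = 37.96/(2·21.08) = 37.96/42.16 = 0.9004

Final: 0.9004


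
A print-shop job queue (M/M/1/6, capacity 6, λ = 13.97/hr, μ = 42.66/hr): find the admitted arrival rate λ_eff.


ρ = 0.3275; P_K = (1−ρ)ρ^6/(1−ρ^7) = 0.0008297
λ_eff = λ(1 − P_K) = 13.97·(1 − 0.0008297) = 13.97·0.999170 = 13.9584 /hr

Final: 13.9584 /hr


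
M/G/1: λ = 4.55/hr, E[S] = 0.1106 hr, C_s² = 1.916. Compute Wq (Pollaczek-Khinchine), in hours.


ρ = λ·E[S] = 4.55·0.1106 = 0.5032
E[S²] = E[S]²(1+C_s²) = 0.1106²·(1+1.916) = 0.035670
Wq = λ·E[S²]/(2(1−ρ)) = 4.55·0.035670/(2·0.4968) = 0.16335 hr

Final: 0.16335 hr


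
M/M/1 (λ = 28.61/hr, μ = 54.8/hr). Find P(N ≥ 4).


ρ = 28.61/54.8 = 0.5221
P(N ≥ n) = ρ^n = 0.5221^4 = 0.074293

Final: 0.074293


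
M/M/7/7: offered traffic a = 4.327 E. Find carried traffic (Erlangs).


B(7,4.327) = 0.080282 (Erlang-B)
Carried load = a(1 − B) = 4.327·(1 − 0.080282) = 4.327·0.919718 = 3.9796 E

Final: 3.9796 Erlangs


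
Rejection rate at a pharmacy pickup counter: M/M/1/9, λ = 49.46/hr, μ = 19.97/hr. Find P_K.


ρ = λ/μ = 49.46/19.97 = 2.4767
P_K = (1−ρ)ρ^K/(1−ρ^(K+1)) = (-1.4767·3506.585433)/(1 − 8684.812996)
= -5178.227563/-8683.812996 = 0.596308

Final: 0.596308


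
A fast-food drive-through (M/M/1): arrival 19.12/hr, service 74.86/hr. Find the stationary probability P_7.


ρ = 19.12/74.86 = 0.2554
P_n = (1−ρ)·ρ^n = (1 − 0.2554)·0.2554^7 = 0.7446·0.00007090 = 0.00005279

Final: 0.00005279


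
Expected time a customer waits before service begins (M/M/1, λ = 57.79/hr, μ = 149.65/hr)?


ρ = 57.79/149.65 = 0.3862
Wq = ρ/(μ−λ) = 0.3862/(149.65 − 57.79) = 0.3862/91.86 = 0.004204 hr

Final: 0.004204 hr


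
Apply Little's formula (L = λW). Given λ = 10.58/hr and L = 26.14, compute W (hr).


W = L/λ = 26.14/10.58 = 2.4707 hr

Final: 2.4707 hr


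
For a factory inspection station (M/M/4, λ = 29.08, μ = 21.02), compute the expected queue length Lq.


a = λ/μ = 1.3834; ρ = a/4 = 0.3459
P₀ = 0.249064
Lq = P₀·a^c·ρ / (c!·(1−ρ)²) = 0.249064·3.66308·0.3459/(24·0.42790)
= 0.03073

Final: 0.03073


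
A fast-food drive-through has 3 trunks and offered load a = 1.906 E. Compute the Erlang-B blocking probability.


B(c,a) = (a^c/c!) / Σ_{k=0}^{c} a^k/k!
a^3/3! = 1.154031
Σ terms (k=0..3): 1.00000 + 1.90600 + 1.81642 + 1.15403 = 5.876449
B = 1.154031/5.876449 = 0.196382

Final: 0.196382


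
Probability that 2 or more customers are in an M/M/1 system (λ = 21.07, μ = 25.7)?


ρ = 21.07/25.7 = 0.8198
P(N ≥ n) = ρ^n = 0.8198^2 = 0.672145

Final: 0.672145


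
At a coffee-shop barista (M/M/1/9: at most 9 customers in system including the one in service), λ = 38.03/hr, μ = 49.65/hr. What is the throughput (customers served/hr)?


ρ = 0.7660; P_K = (1−ρ)ρ^9/(1−ρ^10) = 0.022827
λ_eff = λ(1 − P_K) = 38.03·(1 − 0.022827) = 38.03·0.977173 = 37.1619 /hr

Final: 37.1619 /hr


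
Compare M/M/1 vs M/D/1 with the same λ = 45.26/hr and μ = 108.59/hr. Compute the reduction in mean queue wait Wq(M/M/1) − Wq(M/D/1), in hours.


ρ = 45.26/108.59 = 0.4168
Wq(M/M/1) = ρ/(μ−λ) = 0.4168/63.33 = 0.006581 hr
Wq(M/D/1) = ρ/(2(μ−λ)) = 0.003291 hr
Savings = 0.006581 − 0.003291 = 0.003291 hr

Final: 0.003291 hr


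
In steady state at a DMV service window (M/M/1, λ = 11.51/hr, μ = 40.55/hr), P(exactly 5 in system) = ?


ρ = 11.51/40.55 = 0.2838
P_n = (1−ρ)·ρ^n = (1 − 0.2838)·0.2838^5 = 0.7162·0.001843 = 0.001320

Final: 0.001320


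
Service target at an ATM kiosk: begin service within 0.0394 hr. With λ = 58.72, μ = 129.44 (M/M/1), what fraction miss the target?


ρ = 58.72/129.44 = 0.4536
P(Wq > t) = ρ·e^{−(μ−λ)t} = 0.4536·e^{−2.7864}
= 0.4536·0.061645 = 0.027965

Final: 0.027965


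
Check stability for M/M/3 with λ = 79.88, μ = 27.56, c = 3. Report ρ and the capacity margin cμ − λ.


Total capacity cμ = 3·27.56 = 82.68/hr
ρ = λ/(cμ) = 79.88/82.68 = 0.9661
Stable ⇔ ρ < 1: YES
Spare capacity = cμ − λ = 82.68 − 79.88 = 2.80/hr

Final: ρ = 0.9661; stable; margin = 2.80/hr


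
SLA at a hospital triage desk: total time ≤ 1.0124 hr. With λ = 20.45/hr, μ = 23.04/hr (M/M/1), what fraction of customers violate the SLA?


W ~ Exponential(μ−λ) for M/M/1.
μ − λ = 23.04 − 20.45 = 2.5900
P(W > t) = e^{−(μ−λ)t} = e^{−2.6221} = 0.072649

Final: 0.072649


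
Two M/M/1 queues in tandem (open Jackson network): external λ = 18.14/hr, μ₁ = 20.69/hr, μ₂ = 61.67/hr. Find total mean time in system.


Each node sees arrival rate λ = 18.14/hr (tandem ⇒ throughput preserved).
W₁ = 1/(μ₁−λ) = 1/(20.69−18.14) = 0.39216 hr
W₂ = 1/(μ₂−λ) = 1/(61.67−18.14) = 0.02297 hr
W_total = W₁ + W₂ = 0.39216 + 0.02297 = 0.41513 hr

Final: 0.41513 hr


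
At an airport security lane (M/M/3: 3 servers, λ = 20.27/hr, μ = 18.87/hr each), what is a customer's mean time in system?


a = 1.0742; ρ = 0.3581; P₀ = 0.336366
Lq = P₀·a^c·ρ/(c!(1−ρ)²) = 0.06038
Wq = Lq/λ = 0.06038/20.27 = 0.002979 hr
W = Wq + 1/μ = 0.002979 + 0.05299 = 0.05597 hr

Final: 0.05597 hr


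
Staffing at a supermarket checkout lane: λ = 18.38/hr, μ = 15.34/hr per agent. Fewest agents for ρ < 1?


Stability requires cμ > λ ⇔ c > λ/μ.
λ/μ = 18.38/15.34 = 1.1982
Minimum integer c = ⌊1.1982⌋ + 1 = 2
Check: 2·15.34 = 30.68 > 18.38, while 1·15.34 = 15.34 ≤ 18.38

Final: 2 servers


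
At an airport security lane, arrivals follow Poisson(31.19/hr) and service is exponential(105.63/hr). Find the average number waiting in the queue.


ρ = 31.19/105.63 = 0.2953
Lq = ρ²/(1−ρ) = 0.08719/0.7047 = 0.1237

Final: 0.1237


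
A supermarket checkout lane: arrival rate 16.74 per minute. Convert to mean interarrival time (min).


Mean interarrival time = 1/λ = 1/16.74 minute = 0.05974 minute
In minutes: 0.05974 × 1 = 0.05974 min

Final: 0.05974 min


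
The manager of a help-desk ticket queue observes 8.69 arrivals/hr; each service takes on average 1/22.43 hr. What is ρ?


ρ = λ/μ = 8.69/22.43 = 0.3874

Final: 0.3874


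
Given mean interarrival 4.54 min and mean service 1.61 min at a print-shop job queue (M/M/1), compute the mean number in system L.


λ = 60/4.54 = 13.2159 /hr
μ = 60/1.61 = 37.2671 /hr
ρ = λ/μ = 13.2159/37.2671 = 0.3546
L = ρ/(1−ρ) = 0.3546/0.6454 = 0.5495

Final: 0.5495


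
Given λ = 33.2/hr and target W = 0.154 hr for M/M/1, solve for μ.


W = 1/(μ−λ) ⇒ μ − λ = 1/W = 1/0.154 = 6.4935
μ = λ + 1/W = 33.2 + 6.4935 = 39.6935 per hr

Final: 39.6935 /hr


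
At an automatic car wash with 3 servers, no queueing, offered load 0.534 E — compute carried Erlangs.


B(3,0.534) = 0.014912 (Erlang-B)
Carried load = a(1 − B) = 0.534·(1 − 0.014912) = 0.534·0.985088 = 0.5260 E

Final: 0.5260 Erlangs


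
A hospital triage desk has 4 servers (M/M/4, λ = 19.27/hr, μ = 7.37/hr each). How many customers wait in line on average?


a = λ/μ = 2.6147; ρ = a/4 = 0.6537
P₀ = 0.063960
Lq = P₀·a^c·ρ / (c!·(1−ρ)²) = 0.063960·46.73658·0.6537/(24·0.11995)
= 0.67875

Final: 0.67875


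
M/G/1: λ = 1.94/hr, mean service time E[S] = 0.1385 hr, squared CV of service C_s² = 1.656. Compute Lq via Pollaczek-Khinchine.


ρ = λ·E[S] = 1.94·0.1385 = 0.2687
Lq = ρ²(1+C_s²)/(2(1−ρ)) = 0.07219·(1+1.656)/(2·0.7313)
= 0.07219·2.6560/1.4626 = 0.13110

Final: 0.13110


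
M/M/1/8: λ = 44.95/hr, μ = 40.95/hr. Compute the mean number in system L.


ρ = 44.95/40.95 = 1.0977
L = ρ[1 − (K+1)ρ^K + Kρ^(K+1)] / [(1−ρ)(1−ρ^(K+1))]
Numerator: 1.0977·(1 − 9·2.107688 + 8·2.313567) = 0.592029
Denominator: (-0.09768)·(-1.313567) = 0.128309
L = 0.592029/0.128309 = 4.6141

Final: 4.6141


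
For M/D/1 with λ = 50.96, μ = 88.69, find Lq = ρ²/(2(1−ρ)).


ρ = 50.96/88.69 = 0.5746
M/D/1: Lq = ρ²/(2(1−ρ)) = 0.3301/(2·0.4254) = 0.38803

Final: 0.38803


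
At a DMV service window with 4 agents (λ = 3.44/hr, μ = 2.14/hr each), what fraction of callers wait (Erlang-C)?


a = λ/μ = 1.6075; ρ = a/4 = 0.4019
P₀ = 0.197751 (from M/M/c formula)
C(c,a) = [a^c/(c!(1−ρ))]·P₀ = [6.67696/(24·0.5981)]·0.197751
= 0.46513·0.197751 = 0.091979

Final: 0.091979


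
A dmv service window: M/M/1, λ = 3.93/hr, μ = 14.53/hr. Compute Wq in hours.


ρ = 3.93/14.53 = 0.2705
Wq = ρ/(μ−λ) = 0.2705/(14.53 − 3.93) = 0.2705/10.60 = 0.02552 hr

Final: 0.02552 hr


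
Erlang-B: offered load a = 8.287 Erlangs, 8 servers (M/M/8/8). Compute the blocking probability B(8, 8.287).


B(c,a) = (a^c/c!) / Σ_{k=0}^{c} a^k/k!
a^8/8! = 551.643096
Σ terms (k=0..8): 1.00000 + 8.28700 + 34.33718 + 94.85075 + 196.50704 + 325.69077 + 449.83323 + 532.53829 + 551.64310 = 2194.687355
B = 551.643096/2194.687355 = 0.251354

Final: 0.251354


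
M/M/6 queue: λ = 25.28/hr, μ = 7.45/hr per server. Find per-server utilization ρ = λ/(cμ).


ρ = λ/(cμ) = 25.28/(6·7.45) = 25.28/44.70 = 0.5655

Final: 0.5655


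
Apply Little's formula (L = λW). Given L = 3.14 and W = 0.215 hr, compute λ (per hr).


λ = L/W = 3.14/0.215 = 14.6047 /hr

Final: 14.6047 /hr


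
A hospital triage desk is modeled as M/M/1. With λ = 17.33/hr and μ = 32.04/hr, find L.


ρ = λ/μ = 17.33/32.04 = 0.5409
L = ρ/(1−ρ) = 0.5409/(1 − 0.5409) = 0.5409/0.4591 = 1.1781

Final: 1.1781


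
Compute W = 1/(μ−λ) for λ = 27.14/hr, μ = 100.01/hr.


W = 1/(μ−λ) = 1/(100.01 − 27.14) = 1/72.87 = 0.01372 hr

Final: 0.01372 hr


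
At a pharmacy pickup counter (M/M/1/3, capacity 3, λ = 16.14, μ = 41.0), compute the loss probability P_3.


ρ = λ/μ = 16.14/41.0 = 0.3937
P_K = (1−ρ)ρ^K/(1−ρ^(K+1)) = (0.6063·0.061004)/(1 − 0.024015)
= 0.036989/0.975985 = 0.037899

Final: 0.037899


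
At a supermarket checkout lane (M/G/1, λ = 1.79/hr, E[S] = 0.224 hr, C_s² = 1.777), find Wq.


ρ = λ·E[S] = 1.79·0.224 = 0.4010
E[S²] = E[S]²(1+C_s²) = 0.224²·(1+1.777) = 0.139339
Wq = λ·E[S²]/(2(1−ρ)) = 1.79·0.139339/(2·0.5990) = 0.20818 hr

Final: 0.20818 hr


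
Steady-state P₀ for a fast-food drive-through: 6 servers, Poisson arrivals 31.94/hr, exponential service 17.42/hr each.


a = λ/μ = 31.94/17.42 = 1.8335; ρ = a/c = 0.3056
Σ_{k=0}^{5} a^k/k! (terms k=0..5) = 1.00000 + 1.83352 + 1.68091 + 1.02733 + 0.47091 + 0.17268 = 6.18535
Tail: a^6/(6!(1−ρ)) = 37.99449/(720·0.6944) = 0.07599
P₀ = 1/(6.18535 + 0.07599) = 1/6.26134 = 0.159710

Final: 0.159710


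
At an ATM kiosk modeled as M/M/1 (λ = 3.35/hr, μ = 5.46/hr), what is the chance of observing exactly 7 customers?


ρ = 3.35/5.46 = 0.6136
P_n = (1−ρ)·ρ^n = (1 − 0.6136)·0.6136^7 = 0.3864·0.032731 = 0.012649

Final: 0.012649


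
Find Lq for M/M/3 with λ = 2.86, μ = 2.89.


a = λ/μ = 0.9896; ρ = a/3 = 0.3299
P₀ = 0.367602
Lq = P₀·a^c·ρ / (c!·(1−ρ)²) = 0.367602·0.96918·0.3299/(6·0.44907)
= 0.04362

Final: 0.04362


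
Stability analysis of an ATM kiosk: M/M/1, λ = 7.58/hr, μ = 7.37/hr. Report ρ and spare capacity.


Total capacity cμ = 1·7.37 = 7.37/hr
ρ = λ/(cμ) = 7.58/7.37 = 1.0285
Stable ⇔ ρ < 1: NO
Spare capacity = cμ − λ = 7.37 − 7.58 = -0.21/hr

Final: ρ = 1.0285; unstable; margin = -0.21/hr


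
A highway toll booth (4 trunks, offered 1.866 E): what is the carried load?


B(4,1.866) = 0.081544 (Erlang-B)
Carried load = a(1 − B) = 1.866·(1 − 0.081544) = 1.866·0.918456 = 1.7138 E

Final: 1.7138 Erlangs


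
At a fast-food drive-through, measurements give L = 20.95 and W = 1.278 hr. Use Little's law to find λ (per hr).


λ = L/W = 20.95/1.278 = 16.3928 /hr

Final: 16.3928 /hr


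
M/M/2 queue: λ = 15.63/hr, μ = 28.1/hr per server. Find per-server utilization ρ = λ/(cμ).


ρ = λ/(cμ) = 15.63/(2·28.1) = 15.63/56.20 = 0.2781

Final: 0.2781


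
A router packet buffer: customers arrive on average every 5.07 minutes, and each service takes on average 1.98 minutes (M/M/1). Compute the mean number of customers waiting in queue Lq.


λ = 60/5.07 = 11.8343 /hr
μ = 60/1.98 = 30.3030 /hr
ρ = λ/μ = 11.8343/30.3030 = 0.3905
Lq = ρ²/(1−ρ) = 0.1525/0.6095 = 0.2502

Final: 0.2502


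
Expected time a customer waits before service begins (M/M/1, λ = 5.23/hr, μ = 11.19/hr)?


ρ = 5.23/11.19 = 0.4674
Wq = ρ/(μ−λ) = 0.4674/(11.19 − 5.23) = 0.4674/5.96 = 0.07842 hr

Final: 0.07842 hr


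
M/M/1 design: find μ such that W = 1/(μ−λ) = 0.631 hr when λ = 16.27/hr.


W = 1/(μ−λ) ⇒ μ − λ = 1/W = 1/0.631 = 1.5848
μ = λ + 1/W = 16.27 + 1.5848 = 17.8548 per hr

Final: 17.8548 /hr


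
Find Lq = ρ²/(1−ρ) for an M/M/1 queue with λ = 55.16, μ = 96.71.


ρ = 55.16/96.71 = 0.5704
Lq = ρ²/(1−ρ) = 0.3253/0.4296 = 0.7572

Final: 0.7572


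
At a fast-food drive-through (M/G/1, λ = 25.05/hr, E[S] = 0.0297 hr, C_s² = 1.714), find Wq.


ρ = λ·E[S] = 25.05·0.0297 = 0.7440
E[S²] = E[S]²(1+C_s²) = 0.0297²·(1+1.714) = 0.002394
Wq = λ·E[S²]/(2(1−ρ)) = 25.05·0.002394/(2·0.2560) = 0.11712 hr

Final: 0.11712 hr


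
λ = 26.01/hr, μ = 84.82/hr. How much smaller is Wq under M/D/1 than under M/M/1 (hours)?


ρ = 26.01/84.82 = 0.3066
Wq(M/M/1) = ρ/(μ−λ) = 0.3066/58.81 = 0.005214 hr
Wq(M/D/1) = ρ/(2(μ−λ)) = 0.002607 hr
Savings = 0.005214 − 0.002607 = 0.002607 hr

Final: 0.002607 hr


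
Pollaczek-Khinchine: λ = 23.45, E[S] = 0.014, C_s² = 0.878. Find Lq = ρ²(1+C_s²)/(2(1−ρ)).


ρ = λ·E[S] = 23.45·0.014 = 0.3283
Lq = ρ²(1+C_s²)/(2(1−ρ)) = 0.1078·(1+0.878)/(2·0.6717)
= 0.1078·1.8780/1.3434 = 0.15067

Final: 0.15067


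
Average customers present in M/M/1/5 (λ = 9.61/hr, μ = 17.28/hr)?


ρ = 9.61/17.28 = 0.5561
L = ρ[1 − (K+1)ρ^K + Kρ^(K+1)] / [(1−ρ)(1−ρ^(K+1))]
Numerator: 0.5561·(1 − 6·0.053198 + 5·0.029585) = 0.460889
Denominator: (0.4439)·(0.970415) = 0.430734
L = 0.460889/0.430734 = 1.0700

Final: 1.0700


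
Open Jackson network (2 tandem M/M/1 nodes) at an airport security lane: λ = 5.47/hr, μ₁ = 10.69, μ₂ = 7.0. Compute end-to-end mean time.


Each node sees arrival rate λ = 5.47/hr (tandem ⇒ throughput preserved).
W₁ = 1/(μ₁−λ) = 1/(10.69−5.47) = 0.19157 hr
W₂ = 1/(μ₂−λ) = 1/(7.0−5.47) = 0.65359 hr
W_total = W₁ + W₂ = 0.19157 + 0.65359 = 0.84517 hr

Final: 0.84517 hr


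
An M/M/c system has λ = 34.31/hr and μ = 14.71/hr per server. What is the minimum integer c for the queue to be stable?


Stability requires cμ > λ ⇔ c > λ/μ.
λ/μ = 34.31/14.71 = 2.3324
Minimum integer c = ⌊2.3324⌋ + 1 = 3
Check: 3·14.71 = 44.13 > 34.31, while 2·14.71 = 29.42 ≤ 34.31

Final: 3 servers


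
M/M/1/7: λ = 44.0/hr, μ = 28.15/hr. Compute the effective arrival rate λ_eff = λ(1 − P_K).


ρ = 1.5631; P_K = (1−ρ)ρ^7/(1−ρ^8) = 0.370630
λ_eff = λ(1 − P_K) = 44.0·(1 − 0.370630) = 44.0·0.629370 = 27.6923 /hr

Final: 27.6923 /hr


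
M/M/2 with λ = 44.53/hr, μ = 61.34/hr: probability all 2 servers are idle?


a = λ/μ = 44.53/61.34 = 0.7260; ρ = a/c = 0.3630
Σ_{k=0}^{1} a^k/k! (terms k=0..1) = 1.00000 + 0.72595 = 1.72595
Tail: a^2/(2!(1−ρ)) = 0.52701/(2·0.6370) = 0.41365
P₀ = 1/(1.72595 + 0.41365) = 1/2.13960 = 0.467376

Final: 0.467376


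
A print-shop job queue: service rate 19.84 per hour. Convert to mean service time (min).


Mean service time = 1/μ = 1/19.84 hour = 0.05040 hour
In minutes: 0.05040 × 60 = 3.0242 min

Final: 3.0242 min


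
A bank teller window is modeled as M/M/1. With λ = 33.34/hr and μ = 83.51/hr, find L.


ρ = λ/μ = 33.34/83.51 = 0.3992
L = ρ/(1−ρ) = 0.3992/(1 − 0.3992) = 0.3992/0.6008 = 0.6645

Final: 0.6645


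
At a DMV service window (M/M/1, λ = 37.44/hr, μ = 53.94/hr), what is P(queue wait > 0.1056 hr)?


ρ = 37.44/53.94 = 0.6941
P(Wq > t) = ρ·e^{−(μ−λ)t} = 0.6941·e^{−1.7424}
= 0.6941·0.175100 = 0.121537

Final: 0.121537


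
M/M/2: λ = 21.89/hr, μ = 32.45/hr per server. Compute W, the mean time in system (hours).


a = 0.6746; ρ = 0.3373; P₀ = 0.495564
Lq = P₀·a^c·ρ/(c!(1−ρ)²) = 0.08659
Wq = Lq/λ = 0.08659/21.89 = 0.003956 hr
W = Wq + 1/μ = 0.003956 + 0.03082 = 0.03477 hr

Final: 0.03477 hr


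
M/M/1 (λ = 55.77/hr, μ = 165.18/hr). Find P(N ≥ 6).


ρ = 55.77/165.18 = 0.3376
P(N ≥ n) = ρ^n = 0.3376^6 = 0.001481

Final: 0.001481


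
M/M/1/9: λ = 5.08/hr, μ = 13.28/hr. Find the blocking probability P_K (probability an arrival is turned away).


ρ = λ/μ = 5.08/13.28 = 0.3825
P_K = (1−ρ)ρ^K/(1−ρ^(K+1)) = (0.6175·0.0001754)/(1 − 0.00006709)
= 0.0001083/0.999933 = 0.0001083

Final: 0.0001083


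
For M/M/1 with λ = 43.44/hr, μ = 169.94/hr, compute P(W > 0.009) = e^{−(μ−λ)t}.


W ~ Exponential(μ−λ) for M/M/1.
μ − λ = 169.94 − 43.44 = 126.5000
P(W > t) = e^{−(μ−λ)t} = e^{−1.1385} = 0.320299

Final: 0.320299


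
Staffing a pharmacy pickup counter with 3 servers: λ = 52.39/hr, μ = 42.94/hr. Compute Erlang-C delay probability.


a = λ/μ = 1.2201; ρ = a/3 = 0.4067
P₀ = 0.287807 (from M/M/c formula)
C(c,a) = [a^c/(c!(1−ρ))]·P₀ = [1.81618/(6·0.5933)]·0.287807
= 0.51018·0.287807 = 0.146835

Final: 0.146835


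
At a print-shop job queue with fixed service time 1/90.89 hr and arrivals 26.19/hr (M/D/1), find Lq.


ρ = 26.19/90.89 = 0.2882
M/D/1: Lq = ρ²/(2(1−ρ)) = 0.08303/(2·0.7118) = 0.05832

Final: 0.05832


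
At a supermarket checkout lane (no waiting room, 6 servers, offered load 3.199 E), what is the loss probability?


B(c,a) = (a^c/c!) / Σ_{k=0}^{c} a^k/k!
a^6/6! = 1.488514
Σ terms (k=0..6): 1.00000 + 3.19900 + 5.11680 + 5.45621 + 4.36361 + 2.79184 + 1.48851 = 23.415974
B = 1.488514/23.415974 = 0.063568

Final: 0.063568


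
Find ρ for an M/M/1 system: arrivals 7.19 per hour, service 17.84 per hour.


ρ = λ/μ = 7.19/17.84 = 0.4030

Final: 0.4030


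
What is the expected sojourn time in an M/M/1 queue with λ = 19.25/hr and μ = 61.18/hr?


W = 1/(μ−λ) = 1/(61.18 − 19.25) = 1/41.93 = 0.02385 hr

Final: 0.02385 hr


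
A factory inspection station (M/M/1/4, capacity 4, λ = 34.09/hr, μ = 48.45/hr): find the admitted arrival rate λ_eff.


ρ = 0.7036; P_K = (1−ρ)ρ^4/(1−ρ^5) = 0.087781
λ_eff = λ(1 − P_K) = 34.09·(1 − 0.087781) = 34.09·0.912219 = 31.0976 /hr

Final: 31.0976 /hr


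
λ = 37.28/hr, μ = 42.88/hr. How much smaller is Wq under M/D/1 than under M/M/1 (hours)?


ρ = 37.28/42.88 = 0.8694
Wq(M/M/1) = ρ/(μ−λ) = 0.8694/5.60 = 0.15525 hr
Wq(M/D/1) = ρ/(2(μ−λ)) = 0.07763 hr
Savings = 0.15525 − 0.07763 = 0.07763 hr

Final: 0.07763 hr


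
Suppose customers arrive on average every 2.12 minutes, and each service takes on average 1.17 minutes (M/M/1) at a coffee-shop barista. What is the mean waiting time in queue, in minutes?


λ = 60/2.12 = 28.3019 /hr
μ = 60/1.17 = 51.2821 /hr
ρ = λ/μ = 28.3019/51.2821 = 0.5519
Wq = ρ/(μ−λ) = 0.5519/(51.2821−28.3019) = 0.02402 hr
In minutes: 0.02402·60 = 1.441 min

Final: 1.441 min


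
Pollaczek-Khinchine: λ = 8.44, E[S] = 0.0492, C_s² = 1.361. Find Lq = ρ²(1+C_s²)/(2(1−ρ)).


ρ = λ·E[S] = 8.44·0.0492 = 0.4152
Lq = ρ²(1+C_s²)/(2(1−ρ)) = 0.1724·(1+1.361)/(2·0.5848)
= 0.1724·2.3610/1.1695 = 0.34810

Final: 0.34810


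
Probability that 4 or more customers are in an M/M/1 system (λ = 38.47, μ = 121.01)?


ρ = 38.47/121.01 = 0.3179
P(N ≥ n) = ρ^n = 0.3179^4 = 0.010214

Final: 0.010214


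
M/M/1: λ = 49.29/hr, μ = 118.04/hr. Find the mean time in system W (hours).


W = 1/(μ−λ) = 1/(118.04 − 49.29) = 1/68.75 = 0.01455 hr

Final: 0.01455 hr


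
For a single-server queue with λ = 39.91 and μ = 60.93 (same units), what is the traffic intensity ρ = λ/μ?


ρ = λ/μ = 39.91/60.93 = 0.6550

Final: 0.6550


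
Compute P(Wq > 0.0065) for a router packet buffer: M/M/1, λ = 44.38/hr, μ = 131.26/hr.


ρ = 44.38/131.26 = 0.3381
P(Wq > t) = ρ·e^{−(μ−λ)t} = 0.3381·e^{−0.5647}
= 0.3381·0.568519 = 0.192221

Final: 0.192221


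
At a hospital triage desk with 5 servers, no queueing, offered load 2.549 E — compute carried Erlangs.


B(5,2.549) = 0.073421 (Erlang-B)
Carried load = a(1 − B) = 2.549·(1 − 0.073421) = 2.549·0.926579 = 2.3619 E

Final: 2.3619 Erlangs


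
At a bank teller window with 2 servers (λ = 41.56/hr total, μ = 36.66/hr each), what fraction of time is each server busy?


ρ = λ/(cμ) = 41.56/(2·36.66) = 41.56/73.32 = 0.5668

Final: 0.5668


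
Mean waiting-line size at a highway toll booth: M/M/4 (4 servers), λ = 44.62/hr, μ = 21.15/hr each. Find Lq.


a = λ/μ = 2.1097; ρ = a/4 = 0.5274
P₀ = 0.115652
Lq = P₀·a^c·ρ / (c!·(1−ρ)²) = 0.115652·19.80965·0.5274/(24·0.22333)
= 0.22544

Final: 0.22544
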